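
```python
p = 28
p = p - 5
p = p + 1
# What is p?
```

Trace:
`p = 28` → p = 28
`p = p - 5` → p = 23
`p = p + 1` → p = 24
So p = 24

Answer: 24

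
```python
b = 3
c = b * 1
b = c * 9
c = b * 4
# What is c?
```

Trace:
`b = 3` → b = 3
`c = b * 1` → c = 3
`b = c * 9` → b = 27
`c = b * 4` → c = 108
So c = 108

Answer: 108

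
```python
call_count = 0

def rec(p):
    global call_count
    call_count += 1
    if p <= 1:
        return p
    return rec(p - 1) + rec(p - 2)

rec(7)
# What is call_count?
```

Calls(p) = 1 + Calls(p-1) + Calls(p-2); Calls(0)=Calls(1)=1. For p=7 this gives 41.

Answer: 41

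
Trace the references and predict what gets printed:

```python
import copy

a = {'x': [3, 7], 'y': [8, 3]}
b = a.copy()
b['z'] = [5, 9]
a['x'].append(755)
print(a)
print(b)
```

Key concept: shallow copy of dict with mutable values.
Step by step:
`a = {'x': [3, 7], 'y': [8, 3]}` → a = {'x': [3, 7], 'y': [8, 3]}
`b = a.copy()` → b = {'x': [3, 7], 'y': [8, 3]}
`b['z'] = [5, 9]` → b = {'x': [3, 7], 'y': [8, 3], 'z': [5, 9]}
`a['x'].append(755)` → a = {'x': [3, 7, 755], 'y': [8, 3]}; b = {'x': [3, 7, 755], 'y': [8, 3], 'z': [5, 9]}
`print(a)` → prints {'x': [3, 7, 755], 'y': [8, 3]}
`print(b)` → prints {'x': [3, 7, 755], 'y': [8, 3], 'z': [5, 9]}

Answer:
{'x': [3, 7, 755], 'y': [8, 3]}
{'x': [3, 7, 755], 'y': [8, 3], 'z': [5, 9]}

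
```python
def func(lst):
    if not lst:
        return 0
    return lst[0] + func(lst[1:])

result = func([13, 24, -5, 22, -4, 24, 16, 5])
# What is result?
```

13 + 24 + (-5) + 22 + (-4) + 24 + 16 + 5 + 0 = 95

Answer: 95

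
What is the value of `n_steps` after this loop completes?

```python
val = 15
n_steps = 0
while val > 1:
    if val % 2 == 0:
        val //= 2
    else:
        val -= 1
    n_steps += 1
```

Steps to reduce 15 to 1
`n_steps` takes the values: 0 → 1 → 2 → 3 → 4 → 5 → 6

Answer: 6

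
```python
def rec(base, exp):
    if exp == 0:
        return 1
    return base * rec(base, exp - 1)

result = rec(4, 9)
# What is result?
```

rec(4, 9) = 4 * 4 * 4 * 4 * 4 * 4 * 4 * 4 * 4 = 262144

Answer: 262144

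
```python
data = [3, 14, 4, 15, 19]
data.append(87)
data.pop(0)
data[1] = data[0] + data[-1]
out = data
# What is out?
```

Trace:
`data = [3, 14, 4, 15, 19]` → data = [3, 14, 4, 15, 19]
`data.append(87)` → data = [3, 14, 4, 15, 19, 87]
`data.pop(0)` → data = [14, 4, 15, 19, 87]
`data[1] = data[0] + data[-1]` → data = [14, 101, 15, 19, 87]
`out = data` → out = [14, 101, 15, 19, 87]
So out = [14, 101, 15, 19, 87]

Answer: [14, 101, 15, 19, 87]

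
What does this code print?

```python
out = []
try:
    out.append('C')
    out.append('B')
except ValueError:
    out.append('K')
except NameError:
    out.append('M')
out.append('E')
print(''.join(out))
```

Execution trace: 'C' (try body) → 'B' (try body, no exception) → 'E' (after the try/except). Output: CBE

Answer: CBE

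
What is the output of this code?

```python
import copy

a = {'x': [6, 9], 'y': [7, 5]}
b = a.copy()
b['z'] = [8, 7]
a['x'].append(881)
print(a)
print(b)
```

Key concept: shallow copy of dict with mutable values.
Step by step:
`a = {'x': [6, 9], 'y': [7, 5]}` → a = {'x': [6, 9], 'y': [7, 5]}
`b = a.copy()` → b = {'x': [6, 9], 'y': [7, 5]}
`b['z'] = [8, 7]` → b = {'x': [6, 9], 'y': [7, 5], 'z': [8, 7]}
`a['x'].append(881)` → a = {'x': [6, 9, 881], 'y': [7, 5]}; b = {'x': [6, 9, 881], 'y': [7, 5], 'z': [8, 7]}
`print(a)` → prints {'x': [6, 9, 881], 'y': [7, 5]}
`print(b)` → prints {'x': [6, 9, 881], 'y': [7, 5], 'z': [8, 7]}

Answer:
{'x': [6, 9, 881], 'y': [7, 5]}
{'x': [6, 9, 881], 'y': [7, 5], 'z': [8, 7]}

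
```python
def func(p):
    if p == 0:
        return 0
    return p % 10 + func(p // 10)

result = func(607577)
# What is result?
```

Sum of digits of 607577: 7 + 7 + 5 + 7 + 0 + 6 = 32

Answer: 32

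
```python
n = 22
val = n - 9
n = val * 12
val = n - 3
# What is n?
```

Trace:
`n = 22` → n = 22
`val = n - 9` → val = 13
`n = val * 12` → n = 156
`val = n - 3` → val = 153
So n = 156

Answer: 156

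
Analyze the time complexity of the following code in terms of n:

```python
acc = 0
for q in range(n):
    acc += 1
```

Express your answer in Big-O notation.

Each loop level contributes: n. Multiplying the contributions gives O(n).

Answer: O(n)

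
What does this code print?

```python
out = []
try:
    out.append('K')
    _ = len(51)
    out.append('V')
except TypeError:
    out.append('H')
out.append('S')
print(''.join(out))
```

Execution trace: 'K' (try body) → 'H' (except TypeError) → 'S' (after the try/except). Output: KHS

Answer: KHS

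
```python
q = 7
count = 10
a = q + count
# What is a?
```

Trace:
`q = 7` → q = 7
`count = 10` → count = 10
`a = q + count` → a = 17
So a = 17

Answer: 17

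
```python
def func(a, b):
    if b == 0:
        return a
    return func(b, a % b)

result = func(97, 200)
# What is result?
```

func(97, 200) -> func(200, 97) -> func(97, 6) -> func(6, 1) -> func(1, 0) -> 1

Answer: 1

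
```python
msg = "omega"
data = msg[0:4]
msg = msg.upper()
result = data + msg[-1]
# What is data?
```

Trace:
`msg = "omega"` → msg = 'omega'
`data = msg[0:4]` → data = 'omeg'
`msg = msg.upper()` → msg = 'OMEGA'
`result = data + msg[-1]` → result = 'omegA'
So data = 'omeg'

Answer: 'omeg'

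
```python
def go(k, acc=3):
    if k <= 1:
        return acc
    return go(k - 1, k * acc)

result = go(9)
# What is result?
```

Accumulator trace (n, acc): (9, 3) -> (8, 27) -> (7, 216) -> (6, 1512) -> (5, 9072) -> (4, 45360) -> (3, 181440) -> (2, 544320) -> (1, 1088640) -> return 1088640

Answer: 1088640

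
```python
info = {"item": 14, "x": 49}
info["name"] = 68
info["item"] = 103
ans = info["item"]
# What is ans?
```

Trace:
`info = {"item": 14, "x": 49}` → info = {'item': 14, 'x': 49}
`info["name"] = 68` → info = {'item': 14, 'x': 49, 'name': 68}
`info["item"] = 103` → info = {'item': 103, 'x': 49, 'name': 68}
`ans = info["item"]` → ans = 103
So ans = 103

Answer: 103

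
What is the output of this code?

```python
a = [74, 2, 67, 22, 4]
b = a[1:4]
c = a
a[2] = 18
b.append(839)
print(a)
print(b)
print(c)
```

Key concept: slice vs alias.
Step by step:
`a = [74, 2, 67, 22, 4]` → a = [74, 2, 67, 22, 4]
`b = a[1:4]` → b = [2, 67, 22]
`c = a` → c = [74, 2, 67, 22, 4] (same object as a)
`a[2] = 18` → a = [74, 2, 18, 22, 4] (same object as c); c = [74, 2, 18, 22, 4] (same object as a)
`b.append(839)` → b = [2, 67, 22, 839]
`print(a)` → prints [74, 2, 18, 22, 4]
`print(b)` → prints [2, 67, 22, 839]
`print(c)` → prints [74, 2, 18, 22, 4]

Answer:
[74, 2, 18, 22, 4]
[2, 67, 22, 839]
[74, 2, 18, 22, 4]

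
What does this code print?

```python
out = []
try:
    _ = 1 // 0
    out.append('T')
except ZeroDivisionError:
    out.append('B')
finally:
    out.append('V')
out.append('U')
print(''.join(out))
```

Execution trace: 'B' (except ZeroDivisionError) → 'V' (finally) → 'U' (after the try/except). Output: BVU

Answer: BVU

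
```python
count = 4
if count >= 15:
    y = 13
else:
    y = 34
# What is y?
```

Trace:
`count = 4` → count = 4
`if count >= 15: ...` → count >= 15 is False, take else branch → y = 34
So y = 34

Answer: 34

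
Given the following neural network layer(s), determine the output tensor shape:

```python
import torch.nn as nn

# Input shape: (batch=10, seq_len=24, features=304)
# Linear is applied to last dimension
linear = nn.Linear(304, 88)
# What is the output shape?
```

Input: (10, 24, 304) -> Output: (10, 24, 88)

Answer: (10, 24, 88)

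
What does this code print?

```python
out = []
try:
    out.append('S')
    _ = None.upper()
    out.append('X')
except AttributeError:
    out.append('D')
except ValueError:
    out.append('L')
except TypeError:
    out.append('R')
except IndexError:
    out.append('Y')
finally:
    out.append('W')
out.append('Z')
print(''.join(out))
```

Execution trace: 'S' (try body) → 'D' (except AttributeError) → 'W' (finally) → 'Z' (after the try/except). Output: SDWZ

Answer: SDWZ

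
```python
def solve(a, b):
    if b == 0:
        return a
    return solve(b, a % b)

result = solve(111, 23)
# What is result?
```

solve(111, 23) -> solve(23, 19) -> solve(19, 4) -> solve(4, 3) -> solve(3, 1) -> solve(1, 0) -> 1

Answer: 1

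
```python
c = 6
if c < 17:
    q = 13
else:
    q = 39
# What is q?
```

Trace:
`c = 6` → c = 6
`if c < 17: ...` → c < 17 is True → q = 13
So q = 13

Answer: 13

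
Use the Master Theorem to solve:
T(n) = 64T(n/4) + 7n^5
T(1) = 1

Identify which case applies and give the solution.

a=64, b=4, f(n)=7n^5. log_4(64) = 3. Since c=5 > 3 and the regularity condition holds (64(n/4)^5 = (64/4^5)n^5 with 64/4^5 < 1), Case 3 applies: T(n) = Θ(f(n)) = O(n^5).

Answer: O(n^5) - Case 3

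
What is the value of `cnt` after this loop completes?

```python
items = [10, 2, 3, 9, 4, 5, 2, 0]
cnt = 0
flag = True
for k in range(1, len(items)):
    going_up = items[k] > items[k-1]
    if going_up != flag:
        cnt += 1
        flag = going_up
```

Count direction changes in [10, 2, 3, 9, 4, 5, 2, 0]
`cnt` takes the values: 0 → 1 → 2 → 3 → 4 → 5

Answer: 5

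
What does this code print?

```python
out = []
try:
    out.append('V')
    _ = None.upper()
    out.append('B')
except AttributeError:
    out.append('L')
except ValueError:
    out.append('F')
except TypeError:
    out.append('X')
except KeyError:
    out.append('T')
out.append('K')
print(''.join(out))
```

Execution trace: 'V' (try body) → 'L' (except AttributeError) → 'K' (after the try/except). Output: VLK

Answer: VLK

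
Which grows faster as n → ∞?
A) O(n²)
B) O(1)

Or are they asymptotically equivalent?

O(n²) vs O(1): Higher order terms dominate.

Answer: A) O(n²) grows faster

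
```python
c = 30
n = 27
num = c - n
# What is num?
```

Trace:
`c = 30` → c = 30
`n = 27` → n = 27
`num = c - n` → num = 3
So num = 3

Answer: 3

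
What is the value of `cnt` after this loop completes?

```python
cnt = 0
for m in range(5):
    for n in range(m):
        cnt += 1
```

Triangle number: 0+1+2+...+4
`cnt` takes the values: 0 → 1 → 2 → 3 → 4 → 5 → 6 → 7 → 8 → 9 → 10

Answer: 10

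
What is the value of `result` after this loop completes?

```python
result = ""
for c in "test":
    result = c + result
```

Reverse 'test'
`result` takes the values: "" → "t" → "et" → "set" → "tset"

Answer: "tset"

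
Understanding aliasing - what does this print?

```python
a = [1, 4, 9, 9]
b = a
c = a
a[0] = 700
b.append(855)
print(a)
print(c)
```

Key concept: multiple aliases.
Step by step:
`a = [1, 4, 9, 9]` → a = [1, 4, 9, 9]
`b = a` → b = [1, 4, 9, 9] (same object as a)
`c = a` → c = [1, 4, 9, 9] (same object as a, b)
`a[0] = 700` → a = [700, 4, 9, 9] (same object as b, c); b = [700, 4, 9, 9] (same object as a, c); c = [700, 4, 9, 9] (same object as a, b)
`b.append(855)` → a = [700, 4, 9, 9, 855] (same object as b, c); b = [700, 4, 9, 9, 855] (same object as a, c); c = [700, 4, 9, 9, 855] (same object as a, b)
`print(a)` → prints [700, 4, 9, 9, 855]
`print(c)` → prints [700, 4, 9, 9, 855]

Answer:
[700, 4, 9, 9, 855]
[700, 4, 9, 9, 855]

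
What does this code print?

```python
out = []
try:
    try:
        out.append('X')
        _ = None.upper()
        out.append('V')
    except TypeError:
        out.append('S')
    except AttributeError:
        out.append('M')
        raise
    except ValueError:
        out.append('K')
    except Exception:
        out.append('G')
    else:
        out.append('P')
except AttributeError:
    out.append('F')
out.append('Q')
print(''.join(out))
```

Execution trace: 'X' (inner try body) → 'M' (inner except AttributeError) → 'F' (outer except AttributeError) → 'Q' (after the try/except). Output: XMFQ

Answer: XMFQ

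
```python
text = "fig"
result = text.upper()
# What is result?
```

Trace:
`text = "fig"` → text = 'fig'
`result = text.upper()` → result = 'FIG'
So result = 'FIG'

Answer: 'FIG'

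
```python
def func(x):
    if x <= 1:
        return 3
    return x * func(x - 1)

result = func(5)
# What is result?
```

func(5) = 5 * 4 * 3 * 2 * 3 = 360

Answer: 360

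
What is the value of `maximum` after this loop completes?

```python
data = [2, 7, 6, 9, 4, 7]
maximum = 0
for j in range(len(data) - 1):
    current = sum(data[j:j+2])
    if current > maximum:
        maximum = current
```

Max sum of 2-element window in [2, 7, 6, 9, 4, 7]
`maximum` takes the values: 0 → 9 → 13 → 15

Answer: 15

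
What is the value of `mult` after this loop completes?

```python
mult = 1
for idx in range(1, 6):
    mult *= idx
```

5! = 120
`mult` takes the values: 1 → 2 → 6 → 24 → 120

Answer: 120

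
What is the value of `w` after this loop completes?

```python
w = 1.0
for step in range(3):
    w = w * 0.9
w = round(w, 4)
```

Exponential decay: 1.0 * 0.9^3
`w` takes the values: 1.0 → 0.9 → 0.81 → 0.729

Answer: 0.729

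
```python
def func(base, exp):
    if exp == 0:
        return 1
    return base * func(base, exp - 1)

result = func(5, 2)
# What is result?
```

func(5, 2) = 5 * 5 = 25

Answer: 25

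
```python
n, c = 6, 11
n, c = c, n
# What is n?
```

Trace:
`n, c = 6, 11` → n = 6; c = 11
`n, c = c, n` → n = 11; c = 6
So n = 11

Answer: 11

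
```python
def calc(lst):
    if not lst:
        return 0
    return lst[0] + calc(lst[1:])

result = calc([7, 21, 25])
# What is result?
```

7 + 21 + 25 + 0 = 53

Answer: 53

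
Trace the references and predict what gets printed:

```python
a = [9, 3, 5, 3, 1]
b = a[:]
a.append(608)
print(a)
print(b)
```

Key concept: slice [:] creates copy.
Step by step:
`a = [9, 3, 5, 3, 1]` → a = [9, 3, 5, 3, 1]
`b = a[:]` → b = [9, 3, 5, 3, 1]
`a.append(608)` → a = [9, 3, 5, 3, 1, 608]
`print(a)` → prints [9, 3, 5, 3, 1, 608]
`print(b)` → prints [9, 3, 5, 3, 1]

Answer:
[9, 3, 5, 3, 1, 608]
[9, 3, 5, 3, 1]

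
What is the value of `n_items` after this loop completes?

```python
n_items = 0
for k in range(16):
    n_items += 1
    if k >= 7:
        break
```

Loop breaks when k reaches 7, n_items is 8
`n_items` takes the values: 0 → 1 → 2 → 3 → 4 → 5 → 6 → 7 → 8

Answer: 8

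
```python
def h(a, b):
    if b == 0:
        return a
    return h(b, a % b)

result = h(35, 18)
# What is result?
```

h(35, 18) -> h(18, 17) -> h(17, 1) -> h(1, 0) -> 1

Answer: 1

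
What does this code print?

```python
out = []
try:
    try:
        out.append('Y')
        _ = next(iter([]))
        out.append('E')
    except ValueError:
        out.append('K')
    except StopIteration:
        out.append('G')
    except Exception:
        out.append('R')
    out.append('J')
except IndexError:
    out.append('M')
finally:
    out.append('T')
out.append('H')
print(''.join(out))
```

Execution trace: 'Y' (inner try body) → 'G' (inner except StopIteration) → 'J' (try body, no exception) → 'T' (finally) → 'H' (after the try/except). Output: YGJTH

Answer: YGJTH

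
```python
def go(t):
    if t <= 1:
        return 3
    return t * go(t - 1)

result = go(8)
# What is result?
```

go(8) = 8 * 7 * 6 * 5 * 4 * 3 * 2 * 3 = 120960

Answer: 120960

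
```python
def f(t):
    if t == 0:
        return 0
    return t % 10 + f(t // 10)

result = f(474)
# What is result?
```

Sum of digits of 474: 4 + 7 + 4 = 15

Answer: 15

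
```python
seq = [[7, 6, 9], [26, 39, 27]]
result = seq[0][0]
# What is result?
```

Trace:
`seq = [[7, 6, 9], [26, 39, 27]]` → seq = [[7, 6, 9], [26, 39, 27]]
`result = seq[0][0]` → result = 7
So result = 7

Answer: 7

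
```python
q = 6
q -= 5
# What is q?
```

Trace:
`q = 6` → q = 6
`q -= 5` → q = 1
So q = 1

Answer: 1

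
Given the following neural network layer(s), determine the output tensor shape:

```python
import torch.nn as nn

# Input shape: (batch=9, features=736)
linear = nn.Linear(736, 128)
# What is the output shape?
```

Input: (9, 736) -> Output: (9, 128)

Answer: (9, 128)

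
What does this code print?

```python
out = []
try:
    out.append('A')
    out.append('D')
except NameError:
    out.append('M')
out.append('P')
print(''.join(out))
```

Execution trace: 'A' (try body) → 'D' (try body, no exception) → 'P' (after the try/except). Output: ADP

Answer: ADP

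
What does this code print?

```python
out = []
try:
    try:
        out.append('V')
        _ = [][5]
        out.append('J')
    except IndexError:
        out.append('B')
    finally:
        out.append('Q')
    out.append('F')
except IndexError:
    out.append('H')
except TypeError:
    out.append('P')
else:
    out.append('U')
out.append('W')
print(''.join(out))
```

Execution trace: 'V' (inner try body) → 'B' (inner except IndexError) → 'Q' (inner finally) → 'F' (try body, no exception) → 'U' (else) → 'W' (after the try/except). Output: VBQFUW

Answer: VBQFUW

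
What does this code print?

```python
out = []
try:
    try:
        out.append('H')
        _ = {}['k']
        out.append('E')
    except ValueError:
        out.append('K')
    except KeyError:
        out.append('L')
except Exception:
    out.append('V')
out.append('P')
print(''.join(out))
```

Execution trace: 'H' (inner try body) → 'L' (inner except KeyError) → 'P' (after the try/except). Output: HLP

Answer: HLP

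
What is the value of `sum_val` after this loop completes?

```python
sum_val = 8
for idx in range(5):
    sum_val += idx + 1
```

Start at 8, add 1 to 5 = 23
`sum_val` takes the values: 8 → 9 → 11 → 14 → 18 → 23

Answer: 23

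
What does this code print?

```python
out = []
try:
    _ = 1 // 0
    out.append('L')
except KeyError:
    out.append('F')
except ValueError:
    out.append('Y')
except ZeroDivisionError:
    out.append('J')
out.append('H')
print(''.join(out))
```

Execution trace: 'J' (except ZeroDivisionError) → 'H' (after the try/except). Output: JH

Answer: JH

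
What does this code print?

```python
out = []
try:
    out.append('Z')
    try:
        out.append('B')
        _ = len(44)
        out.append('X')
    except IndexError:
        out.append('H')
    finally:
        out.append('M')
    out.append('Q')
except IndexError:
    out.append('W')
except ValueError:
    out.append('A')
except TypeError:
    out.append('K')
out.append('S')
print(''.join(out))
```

Execution trace: 'Z' (try body) → 'B' (inner try body) → 'M' (inner finally) → 'K' (except TypeError) → 'S' (after the try/except). Output: ZBMKS

Answer: ZBMKS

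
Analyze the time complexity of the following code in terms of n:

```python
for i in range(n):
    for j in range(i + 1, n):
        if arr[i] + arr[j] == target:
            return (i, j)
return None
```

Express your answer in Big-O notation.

This is Two sum brute force. Time complexity: O(n²).

Answer: O(n²)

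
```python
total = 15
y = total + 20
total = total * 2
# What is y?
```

Trace:
`total = 15` → total = 15
`y = total + 20` → y = 35
`total = total * 2` → total = 30
So y = 35

Answer: 35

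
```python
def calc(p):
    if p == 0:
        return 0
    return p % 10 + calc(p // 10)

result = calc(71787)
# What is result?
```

Sum of digits of 71787: 7 + 8 + 7 + 1 + 7 = 30

Answer: 30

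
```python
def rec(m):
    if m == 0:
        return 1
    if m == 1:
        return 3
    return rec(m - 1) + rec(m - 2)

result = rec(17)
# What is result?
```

Build up from base cases: rec(0)=1, rec(1)=3, rec(2)=4, rec(3)=7, rec(4)=11, rec(5)=18, rec(6)=29, ..., rec(17)=5778

Answer: 5778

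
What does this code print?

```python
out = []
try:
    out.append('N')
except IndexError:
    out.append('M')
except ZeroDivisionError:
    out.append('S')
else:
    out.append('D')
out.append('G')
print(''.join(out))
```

Execution trace: 'N' (try body, no exception) → 'D' (else) → 'G' (after the try/except). Output: NDG

Answer: NDG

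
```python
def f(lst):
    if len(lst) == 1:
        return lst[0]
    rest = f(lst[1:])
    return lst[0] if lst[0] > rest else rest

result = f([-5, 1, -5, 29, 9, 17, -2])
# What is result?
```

Recursive max over [-5, 1, -5, 29, 9, 17, -2] = 29

Answer: 29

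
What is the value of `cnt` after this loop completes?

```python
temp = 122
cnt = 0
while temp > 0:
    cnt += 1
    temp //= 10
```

Count digits by repeated division by 10
`cnt` takes the values: 0 → 1 → 2 → 3

Answer: 3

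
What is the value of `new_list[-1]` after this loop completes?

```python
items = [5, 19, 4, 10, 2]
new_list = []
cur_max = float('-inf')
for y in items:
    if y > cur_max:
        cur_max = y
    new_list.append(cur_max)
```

Running max ends at 19
`new_list` takes the values: [] → [5] → [5, 19] → [5, 19, 19] → [5, 19, 19, 19] → [5, 19, 19, 19, 19]
So `new_list[-1]` = 19

Answer: 19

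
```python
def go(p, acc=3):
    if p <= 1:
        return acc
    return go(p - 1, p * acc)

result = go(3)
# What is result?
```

Accumulator trace (n, acc): (3, 3) -> (2, 9) -> (1, 18) -> return 18

Answer: 18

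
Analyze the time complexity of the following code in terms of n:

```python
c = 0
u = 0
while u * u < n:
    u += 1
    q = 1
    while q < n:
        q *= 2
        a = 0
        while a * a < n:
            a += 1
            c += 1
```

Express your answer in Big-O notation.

Each loop level contributes: √n × log n × √n. Multiplying the contributions gives O(n log n).

Answer: O(n log n)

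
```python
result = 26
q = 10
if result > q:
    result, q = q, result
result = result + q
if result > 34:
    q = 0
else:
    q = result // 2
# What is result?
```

Trace:
`result = 26` → result = 26
`q = 10` → q = 10
`if result > q: ...` → result > q is True → result = 10; q = 26
`result = result + q` → result = 36
`if result > 34: ...` → result > 34 is True → q = 0
So result = 36

Answer: 36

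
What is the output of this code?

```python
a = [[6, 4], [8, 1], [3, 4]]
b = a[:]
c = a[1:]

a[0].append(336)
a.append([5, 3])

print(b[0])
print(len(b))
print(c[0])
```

Key concept: slice with nested mutation.
Step by step:
`a = [[6, 4], [8, 1], [3, 4]]` → a = [[6, 4], [8, 1], [3, 4]]
`b = a[:]` → b = [[6, 4], [8, 1], [3, 4]]
`c = a[1:]` → c = [[8, 1], [3, 4]]
`a[0].append(336)` → a = [[6, 4, 336], [8, 1], [3, 4]]; b = [[6, 4, 336], [8, 1], [3, 4]]
`a.append([5, 3])` → a = [[6, 4, 336], [8, 1], [3, 4], [5, 3]]
`print(b[0])` → prints [6, 4, 336]
`print(len(b))` → prints 3
`print(c[0])` → prints [8, 1]

Answer:
[6, 4, 336]
3
[8, 1]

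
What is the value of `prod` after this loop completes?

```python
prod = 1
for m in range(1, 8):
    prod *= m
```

7! = 5040
`prod` takes the values: 1 → 2 → 6 → 24 → 120 → 720 → 5040

Answer: 5040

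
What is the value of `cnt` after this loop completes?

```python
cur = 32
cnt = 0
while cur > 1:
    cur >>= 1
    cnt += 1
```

Count right shifts until 1
`cnt` takes the values: 0 → 1 → 2 → 3 → 4 → 5

Answer: 5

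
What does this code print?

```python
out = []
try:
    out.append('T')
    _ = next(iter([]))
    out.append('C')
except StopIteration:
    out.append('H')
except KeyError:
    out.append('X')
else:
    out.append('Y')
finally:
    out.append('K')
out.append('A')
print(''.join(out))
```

Execution trace: 'T' (try body) → 'H' (except StopIteration) → 'K' (finally) → 'A' (after the try/except). Output: THKA

Answer: THKA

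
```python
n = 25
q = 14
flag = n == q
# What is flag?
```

Trace:
`n = 25` → n = 25
`q = 14` → q = 14
`flag = n == q` → flag = False
So flag = False

Answer: False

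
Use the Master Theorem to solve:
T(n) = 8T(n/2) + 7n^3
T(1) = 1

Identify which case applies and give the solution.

a=8, b=2, f(n)=7n^3. log_2(8) = 3. Since c=3 = 3, Case 2 applies: T(n) = Θ(n^log_b(a) · log n) = O(n^3 log n).

Answer: O(n^3 log n) - Case 2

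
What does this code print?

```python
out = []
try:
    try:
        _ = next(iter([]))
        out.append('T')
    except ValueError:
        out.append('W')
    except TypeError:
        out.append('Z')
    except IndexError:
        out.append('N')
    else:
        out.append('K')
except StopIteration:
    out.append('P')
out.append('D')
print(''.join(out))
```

Execution trace: 'P' (outer except StopIteration) → 'D' (after the try/except). Output: PD

Answer: PD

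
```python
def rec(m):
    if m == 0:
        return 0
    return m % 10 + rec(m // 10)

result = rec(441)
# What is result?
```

Sum of digits of 441: 1 + 4 + 4 = 9

Answer: 9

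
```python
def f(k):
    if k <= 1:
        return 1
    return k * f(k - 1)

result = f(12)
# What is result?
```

f(12) = 12 * 11 * 10 * 9 * 8 * 7 * 6 * 5 * 4 * 3 * 2 * 1 = 479001600

Answer: 479001600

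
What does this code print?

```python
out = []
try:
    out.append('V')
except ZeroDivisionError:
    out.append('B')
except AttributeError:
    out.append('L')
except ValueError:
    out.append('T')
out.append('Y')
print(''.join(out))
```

Execution trace: 'V' (try body, no exception) → 'Y' (after the try/except). Output: VY

Answer: VY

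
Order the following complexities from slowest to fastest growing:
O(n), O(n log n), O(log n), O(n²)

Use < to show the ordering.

Ordered by growth rate: O(log n) < O(n) < O(n log n) < O(n²)

Answer: O(log n) < O(n) < O(n log n) < O(n²)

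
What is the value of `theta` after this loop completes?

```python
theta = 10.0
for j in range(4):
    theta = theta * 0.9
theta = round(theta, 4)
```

Exponential decay: 10.0 * 0.9^4
`theta` takes the values: 10.0 → 9.0 → 8.1 → 7.29 → 6.561

Answer: 6.561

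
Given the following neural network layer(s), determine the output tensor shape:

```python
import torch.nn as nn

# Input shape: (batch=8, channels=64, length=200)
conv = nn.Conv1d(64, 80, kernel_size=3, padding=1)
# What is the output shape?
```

Input: (8, 64, 200) -> Output: (8, 80, 200)

Answer: (8, 80, 200)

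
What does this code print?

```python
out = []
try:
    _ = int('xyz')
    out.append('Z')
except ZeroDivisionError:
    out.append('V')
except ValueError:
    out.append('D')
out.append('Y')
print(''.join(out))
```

Execution trace: 'D' (except ValueError) → 'Y' (after the try/except). Output: DY

Answer: DY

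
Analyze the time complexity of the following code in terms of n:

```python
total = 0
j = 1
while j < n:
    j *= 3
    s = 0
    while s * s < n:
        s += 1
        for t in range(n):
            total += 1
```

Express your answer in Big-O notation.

Each loop level contributes: log n × √n × n. Multiplying the contributions gives O(n√n log n).

Answer: O(n√n log n)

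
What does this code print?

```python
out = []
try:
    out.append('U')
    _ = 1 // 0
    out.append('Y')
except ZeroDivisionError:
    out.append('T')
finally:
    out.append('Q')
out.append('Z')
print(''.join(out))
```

Execution trace: 'U' (try body) → 'T' (except ZeroDivisionError) → 'Q' (finally) → 'Z' (after the try/except). Output: UTQZ

Answer: UTQZ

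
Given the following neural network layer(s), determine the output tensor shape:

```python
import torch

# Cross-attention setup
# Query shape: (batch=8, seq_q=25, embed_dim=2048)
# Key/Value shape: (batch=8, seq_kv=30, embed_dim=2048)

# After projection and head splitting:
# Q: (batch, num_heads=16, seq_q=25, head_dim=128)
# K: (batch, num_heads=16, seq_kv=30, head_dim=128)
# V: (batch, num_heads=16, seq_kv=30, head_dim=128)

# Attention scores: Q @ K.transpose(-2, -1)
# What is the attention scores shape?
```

Input: (8, 25, 2048) -> Output: (8, 16, 25, 30)

Answer: (8, 16, 25, 30)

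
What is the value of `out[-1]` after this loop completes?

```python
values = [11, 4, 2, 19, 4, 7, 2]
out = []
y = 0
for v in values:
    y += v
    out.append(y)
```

Cumulative sum ends at 49
`out` takes the values: [] → [11] → [11, 15] → [11, 15, 17] → [11, 15, 17, 36] → [11, 15, 17, 36, 40] → [11, 15, 17, 36, 40, 47] → [11, 15, 17, 36, 40, 47, 49]
So `out[-1]` = 49

Answer: 49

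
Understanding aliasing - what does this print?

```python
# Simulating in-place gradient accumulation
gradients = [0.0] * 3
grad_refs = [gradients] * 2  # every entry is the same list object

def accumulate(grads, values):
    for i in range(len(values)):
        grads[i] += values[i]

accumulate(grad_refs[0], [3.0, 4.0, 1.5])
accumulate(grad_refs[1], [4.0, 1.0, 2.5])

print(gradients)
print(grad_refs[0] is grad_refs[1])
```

Key concept: gradient accumulation aliasing.
Step by step:
`gradients = [0.0] * 3` → gradients = [0.0, 0.0, 0.0]
`grad_refs = [gradients] * 2` → grad_refs = [[0.0, 0.0, 0.0], [0.0, 0.0, 0.0]]
`accumulate(grad_refs[0], [3.0, 4.0, 1.5])` → gradients = [3.0, 4.0, 1.5]; grad_refs = [[3.0, 4.0, 1.5], [3.0, 4.0, 1.5]]
`accumulate(grad_refs[1], [4.0, 1.0, 2.5])` → gradients = [7.0, 5.0, 4.0]; grad_refs = [[7.0, 5.0, 4.0], [7.0, 5.0, 4.0]]
`print(gradients)` → prints [7.0, 5.0, 4.0]
`print(grad_refs[0] is grad_refs[1])` → prints True

Answer:
[7.0, 5.0, 4.0]
True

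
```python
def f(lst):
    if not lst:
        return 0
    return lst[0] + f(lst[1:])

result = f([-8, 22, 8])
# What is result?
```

(-8) + 22 + 8 + 0 = 22

Answer: 22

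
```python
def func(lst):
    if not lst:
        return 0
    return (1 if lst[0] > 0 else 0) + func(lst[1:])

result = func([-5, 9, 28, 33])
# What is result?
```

Count of positive elements in [-5, 9, 28, 33] = 3

Answer: 3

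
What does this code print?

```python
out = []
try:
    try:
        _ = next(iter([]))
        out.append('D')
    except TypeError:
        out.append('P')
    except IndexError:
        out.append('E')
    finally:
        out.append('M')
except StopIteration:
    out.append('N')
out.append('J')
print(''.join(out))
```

Execution trace: 'M' (finally) → 'N' (outer except StopIteration) → 'J' (after the try/except). Output: MNJ

Answer: MNJ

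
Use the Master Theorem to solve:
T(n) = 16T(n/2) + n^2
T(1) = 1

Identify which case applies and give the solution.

a=16, b=2, f(n)=n^2. log_2(16) = 4. Since c=2 < 4, Case 1 applies: T(n) = Θ(n^log_b(a)) = O(n^4).

Answer: O(n^4) - Case 1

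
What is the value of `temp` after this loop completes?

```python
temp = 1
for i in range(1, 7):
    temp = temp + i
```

Start at 1, add 1 through 6
`temp` takes the values: 1 → 2 → 4 → 7 → 11 → 16 → 22

Answer: 22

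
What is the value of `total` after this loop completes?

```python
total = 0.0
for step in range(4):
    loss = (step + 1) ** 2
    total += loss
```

Sum of squared losses 1² + 2² + ... + 4²
`total` takes the values: 0.0 → 1.0 → 5.0 → 14.0 → 30.0

Answer: 30.0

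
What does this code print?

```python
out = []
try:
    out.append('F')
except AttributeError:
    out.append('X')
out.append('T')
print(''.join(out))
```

Execution trace: 'F' (try body, no exception) → 'T' (after the try/except). Output: FT

Answer: FT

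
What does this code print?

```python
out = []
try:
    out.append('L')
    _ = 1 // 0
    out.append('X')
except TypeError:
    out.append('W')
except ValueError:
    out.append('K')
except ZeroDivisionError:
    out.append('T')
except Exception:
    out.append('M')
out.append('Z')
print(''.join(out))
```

Execution trace: 'L' (try body) → 'T' (except ZeroDivisionError) → 'Z' (after the try/except). Output: LTZ

Answer: LTZ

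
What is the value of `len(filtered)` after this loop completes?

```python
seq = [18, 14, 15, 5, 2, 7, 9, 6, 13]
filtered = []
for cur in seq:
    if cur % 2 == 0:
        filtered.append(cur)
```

Count even numbers in [18, 14, 15, 5, 2, 7, 9, 6, 13]
`filtered` takes the values: [] → [18] → [18, 14] → [18, 14, 2] → [18, 14, 2, 6]
So `len(filtered)` = 4

Answer: 4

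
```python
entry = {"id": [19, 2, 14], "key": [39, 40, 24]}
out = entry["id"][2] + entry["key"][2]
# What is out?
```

Trace:
`entry = {"id": [19, 2, 14], "key": [39, 40, 24]}` → entry = {'id': [19, 2, 14], 'key': [39, 40, 24]}
`out = entry["id"][2] + entry["key"][2]` → out = 38
So out = 38

Answer: 38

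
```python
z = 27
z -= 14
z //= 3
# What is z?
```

Trace:
`z = 27` → z = 27
`z -= 14` → z = 13
`z //= 3` → z = 4
So z = 4

Answer: 4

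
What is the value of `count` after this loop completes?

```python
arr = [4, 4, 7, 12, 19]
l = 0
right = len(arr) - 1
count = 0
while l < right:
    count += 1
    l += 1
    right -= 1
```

Iterations until pointers meet (list length 5)
`count` takes the values: 0 → 1 → 2

Answer: 2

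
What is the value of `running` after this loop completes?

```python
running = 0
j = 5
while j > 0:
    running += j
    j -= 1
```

Sum 5 down to 1
`running` takes the values: 0 → 5 → 9 → 12 → 14 → 15

Answer: 15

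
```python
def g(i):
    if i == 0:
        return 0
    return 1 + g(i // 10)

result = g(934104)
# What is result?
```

Count of digits of 934104: 6

Answer: 6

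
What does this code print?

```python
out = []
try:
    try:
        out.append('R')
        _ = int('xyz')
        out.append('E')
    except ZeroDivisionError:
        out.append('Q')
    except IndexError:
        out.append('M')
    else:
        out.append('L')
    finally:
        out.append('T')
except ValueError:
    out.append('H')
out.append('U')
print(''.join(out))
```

Execution trace: 'R' (try body) → 'T' (finally) → 'H' (outer except ValueError) → 'U' (after the try/except). Output: RTHU

Answer: RTHU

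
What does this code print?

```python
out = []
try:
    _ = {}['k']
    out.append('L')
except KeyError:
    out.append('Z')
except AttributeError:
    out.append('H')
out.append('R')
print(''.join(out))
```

Execution trace: 'Z' (except KeyError) → 'R' (after the try/except). Output: ZR

Answer: ZR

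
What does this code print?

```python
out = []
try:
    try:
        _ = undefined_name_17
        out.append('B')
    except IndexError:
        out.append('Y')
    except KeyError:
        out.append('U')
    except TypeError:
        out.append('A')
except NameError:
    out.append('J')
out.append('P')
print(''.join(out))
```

Execution trace: 'J' (outer except NameError) → 'P' (after the try/except). Output: JP

Answer: JP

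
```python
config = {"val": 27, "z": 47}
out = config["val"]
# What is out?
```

Trace:
`config = {"val": 27, "z": 47}` → config = {'val': 27, 'z': 47}
`out = config["val"]` → out = 27
So out = 27

Answer: 27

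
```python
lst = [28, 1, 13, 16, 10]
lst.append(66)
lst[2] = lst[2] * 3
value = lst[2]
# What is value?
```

Trace:
`lst = [28, 1, 13, 16, 10]` → lst = [28, 1, 13, 16, 10]
`lst.append(66)` → lst = [28, 1, 13, 16, 10, 66]
`lst[2] = lst[2] * 3` → lst = [28, 1, 39, 16, 10, 66]
`value = lst[2]` → value = 39
So value = 39

Answer: 39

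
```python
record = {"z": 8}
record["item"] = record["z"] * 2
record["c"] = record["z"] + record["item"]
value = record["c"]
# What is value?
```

Trace:
`record = {"z": 8}` → record = {'z': 8}
`record["item"] = record["z"] * 2` → record = {'z': 8, 'item': 16}
`record["c"] = record["z"] + record["item"]` → record = {'z': 8, 'item': 16, 'c': 24}
`value = record["c"]` → value = 24
So value = 24

Answer: 24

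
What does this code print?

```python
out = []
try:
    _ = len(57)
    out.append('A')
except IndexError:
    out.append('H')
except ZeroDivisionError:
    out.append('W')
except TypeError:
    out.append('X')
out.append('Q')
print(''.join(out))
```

Execution trace: 'X' (except TypeError) → 'Q' (after the try/except). Output: XQ

Answer: XQ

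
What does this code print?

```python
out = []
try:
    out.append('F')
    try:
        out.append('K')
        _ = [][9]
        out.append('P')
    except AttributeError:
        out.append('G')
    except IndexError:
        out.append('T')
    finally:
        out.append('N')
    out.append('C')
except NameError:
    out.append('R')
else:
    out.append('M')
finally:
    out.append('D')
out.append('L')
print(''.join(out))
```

Execution trace: 'F' (try body) → 'K' (inner try body) → 'T' (inner except IndexError) → 'N' (inner finally) → 'C' (try body, no exception) → 'M' (else) → 'D' (finally) → 'L' (after the try/except). Output: FKTNCMDL

Answer: FKTNCMDL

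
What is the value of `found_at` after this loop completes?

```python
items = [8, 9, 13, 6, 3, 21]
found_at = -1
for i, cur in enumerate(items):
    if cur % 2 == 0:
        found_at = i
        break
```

First even number index in [8, 9, 13, 6, 3, 21]
`found_at` takes the values: -1 → 0

Answer: 0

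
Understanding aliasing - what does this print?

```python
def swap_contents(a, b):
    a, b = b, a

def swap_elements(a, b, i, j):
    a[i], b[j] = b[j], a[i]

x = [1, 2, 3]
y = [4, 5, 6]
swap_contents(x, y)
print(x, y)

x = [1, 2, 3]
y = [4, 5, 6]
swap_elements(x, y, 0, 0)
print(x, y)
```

Key concept: parameter rebinding vs mutation.
Step by step:
`x = [1, 2, 3]` → x = [1, 2, 3]
`y = [4, 5, 6]` → y = [4, 5, 6]
`swap_contents(x, y)` → no visible change to tracked variables
`print(x, y)` → prints [1, 2, 3] [4, 5, 6]
`x = [1, 2, 3]` → x = [1, 2, 3]
`y = [4, 5, 6]` → y = [4, 5, 6]
`swap_elements(x, y, 0, 0)` → x = [4, 2, 3]; y = [1, 5, 6]
`print(x, y)` → prints [4, 2, 3] [1, 5, 6]

Answer:
[1, 2, 3] [4, 5, 6]
[4, 2, 3] [1, 5, 6]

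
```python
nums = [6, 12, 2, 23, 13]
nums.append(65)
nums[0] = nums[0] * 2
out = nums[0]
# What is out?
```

Trace:
`nums = [6, 12, 2, 23, 13]` → nums = [6, 12, 2, 23, 13]
`nums.append(65)` → nums = [6, 12, 2, 23, 13, 65]
`nums[0] = nums[0] * 2` → nums = [12, 12, 2, 23, 13, 65]
`out = nums[0]` → out = 12
So out = 12

Answer: 12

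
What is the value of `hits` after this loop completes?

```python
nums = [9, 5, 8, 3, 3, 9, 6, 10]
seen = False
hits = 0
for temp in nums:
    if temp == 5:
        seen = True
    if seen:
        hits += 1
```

Count elements after first 5 in [9, 5, 8, 3, 3, 9, 6, 10]
`hits` takes the values: 0 → 1 → 2 → 3 → 4 → 5 → 6 → 7

Answer: 7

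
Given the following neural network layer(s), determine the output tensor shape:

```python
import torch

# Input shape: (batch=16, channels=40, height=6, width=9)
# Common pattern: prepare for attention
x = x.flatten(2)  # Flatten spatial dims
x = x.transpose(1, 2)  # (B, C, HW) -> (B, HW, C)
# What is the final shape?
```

Input: (16, 40, 6, 9) -> after flatten(2): (16, 40, 54) -> Output: (16, 54, 40)

Answer: (16, 54, 40)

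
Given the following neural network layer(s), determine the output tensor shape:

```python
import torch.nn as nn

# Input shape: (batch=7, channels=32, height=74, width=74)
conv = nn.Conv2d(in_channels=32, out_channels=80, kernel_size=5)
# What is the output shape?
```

Input: (7, 32, 74, 74) -> Output: (7, 80, 70, 70)

Answer: (7, 80, 70, 70)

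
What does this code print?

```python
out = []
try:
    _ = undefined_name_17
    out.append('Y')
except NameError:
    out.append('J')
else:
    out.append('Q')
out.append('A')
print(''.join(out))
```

Execution trace: 'J' (except NameError) → 'A' (after the try/except). Output: JA

Answer: JA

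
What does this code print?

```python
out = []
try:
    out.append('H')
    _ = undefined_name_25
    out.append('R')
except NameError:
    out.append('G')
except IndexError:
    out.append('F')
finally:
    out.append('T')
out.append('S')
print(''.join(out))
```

Execution trace: 'H' (try body) → 'G' (except NameError) → 'T' (finally) → 'S' (after the try/except). Output: HGTS

Answer: HGTS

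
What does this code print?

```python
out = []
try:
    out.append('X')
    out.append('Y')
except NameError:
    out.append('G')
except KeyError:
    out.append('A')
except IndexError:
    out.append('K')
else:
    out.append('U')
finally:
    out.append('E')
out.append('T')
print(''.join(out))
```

Execution trace: 'X' (try body) → 'Y' (try body, no exception) → 'U' (else) → 'E' (finally) → 'T' (after the try/except). Output: XYUET

Answer: XYUET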